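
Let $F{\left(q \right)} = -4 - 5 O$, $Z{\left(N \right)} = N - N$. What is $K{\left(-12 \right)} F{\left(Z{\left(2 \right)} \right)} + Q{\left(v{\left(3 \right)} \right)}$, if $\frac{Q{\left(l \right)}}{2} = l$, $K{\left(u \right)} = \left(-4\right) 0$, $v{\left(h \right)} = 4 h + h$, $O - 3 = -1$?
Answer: $30$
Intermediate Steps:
$O = 2$ ($O = 3 - 1 = 2$)
$Z{\left(N \right)} = 0$
$v{\left(h \right)} = 5 h$
$F{\left(q \right)} = -14$ ($F{\left(q \right)} = -4 - 10 = -14$)
$K{\left(u \right)} = 0$
$Q{\left(l \right)} = 2 l$
$K{\left(-12 \right)} F{\left(Z{\left(2 \right)} \right)} + Q{\left(v{\left(3 \right)} \right)} = 0 \left(-14\right) + 2 \cdot 5 \cdot 3 = 0 + 2 \cdot 15 = 0 + 30 = 30$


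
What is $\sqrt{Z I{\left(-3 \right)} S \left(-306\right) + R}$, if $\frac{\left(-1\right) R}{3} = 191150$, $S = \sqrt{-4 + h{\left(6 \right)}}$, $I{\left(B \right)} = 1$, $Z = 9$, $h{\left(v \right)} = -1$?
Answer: $\sqrt{-573450 - 2754 i \sqrt{5}} \approx 4.066 - 757.28 i$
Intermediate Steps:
$S = i \sqrt{5}$ ($S = \sqrt{-4 - 1} = \sqrt{-5} = i \sqrt{5} \approx 2.2361 i$)
$R = -573450$ ($R = \left(-3\right) 191150 = -573450$)
$\sqrt{Z I{\left(-3 \right)} S \left(-306\right) + R} = \sqrt{9 \cdot 1 i \sqrt{5} \left(-306\right) - 573450} = \sqrt{9 i \sqrt{5} \left(-306\right) - 573450} = \sqrt{- 2754 i \sqrt{5} - 573450} = \sqrt{-573450 - 2754 i \sqrt{5}}$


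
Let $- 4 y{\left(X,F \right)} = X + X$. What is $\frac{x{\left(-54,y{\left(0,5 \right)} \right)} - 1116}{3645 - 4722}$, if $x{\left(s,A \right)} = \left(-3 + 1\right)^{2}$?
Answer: $\frac{1112}{1077} \approx 1.0325$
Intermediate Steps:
$y{\left(X,F \right)} = - \frac{X}{2}$ ($y{\left(X,F \right)} = - \frac{X + X}{4} = - \frac{2 X}{4} = - \frac{X}{2}$)
$x{\left(s,A \right)} = 4$ ($x{\left(s,A \right)} = \left(-2\right)^{2} = 4$)
$\frac{x{\left(-54,y{\left(0,5 \right)} \right)} - 1116}{3645 - 4722} = \frac{4 - 1116}{3645 - 4722} = - \frac{1112}{-1077} = \left(-1112\right) \left(- \frac{1}{1077}\right) = \frac{1112}{1077}$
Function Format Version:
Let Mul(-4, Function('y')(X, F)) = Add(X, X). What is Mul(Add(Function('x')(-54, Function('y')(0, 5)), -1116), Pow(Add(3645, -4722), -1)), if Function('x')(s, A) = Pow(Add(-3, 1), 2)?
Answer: Rational(1112, 1077) ≈ 1.0325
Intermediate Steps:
Function('y')(X, F) = Mul(Rational(-1, 2), X) (Function('y')(X, F) = Mul(Rational(-1, 4), Add(X, X)) = Mul(Rational(-1, 4), Mul(2, X)) = Mul(Rational(-1, 2), X))
Function('x')(s, A) = 4 (Function('x')(s, A) = Pow(-2, 2) = 4)
Mul(Add(Function('x')(-54, Function('y')(0, 5)), -1116), Pow(Add(3645, -4722), -1)) = Mul(Add(4, -1116), Pow(Add(3645, -4722), -1)) = Mul(-1112, Pow(-1077, -1)) = Mul(-1112, Rational(-1, 1077)) = Rational(1112, 1077)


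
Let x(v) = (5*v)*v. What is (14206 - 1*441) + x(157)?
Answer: 137010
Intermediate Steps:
x(v) = 5*v²
(14206 - 1*441) + x(157) = (14206 - 1*441) + 5*157² = (14206 - 441) + 5*24649 = 13765 + 123245 = 137010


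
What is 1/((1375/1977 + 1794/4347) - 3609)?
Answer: -41517/149788844 ≈ -0.00027717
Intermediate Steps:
1/((1375/1977 + 1794/4347) - 3609) = 1/((1375*(1/1977) + 1794*(1/4347)) - 3609) = 1/((1375/1977 + 26/63) - 3609) = 1/(46009/41517 - 3609) = 1/(-149788844/41517) = -41517/149788844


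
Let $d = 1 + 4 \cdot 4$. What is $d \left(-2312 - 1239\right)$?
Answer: $-60367$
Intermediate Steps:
$d = 17$ ($d = 1 + 16 = 17$)
$d \left(-2312 - 1239\right) = 17 \left(-2312 - 1239\right) = 17 \left(-3551\right) = -60367$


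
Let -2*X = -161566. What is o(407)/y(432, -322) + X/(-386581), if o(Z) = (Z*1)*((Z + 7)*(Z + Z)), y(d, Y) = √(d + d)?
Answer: -80783/386581 + 3809927*√6/2 ≈ 4.6662e+6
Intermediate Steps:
X = 80783 (X = -½*(-161566) = 80783)
y(d, Y) = √2*√d (y(d, Y) = √(2*d) = √2*√d)
o(Z) = 2*Z²*(7 + Z) (o(Z) = Z*((7 + Z)*(2*Z)) = Z*(2*Z*(7 + Z)) = 2*Z²*(7 + Z))
o(407)/y(432, -322) + X/(-386581) = (2*407²*(7 + 407))/((√2*√432)) + 80783/(-386581) = (2*165649*414)/((√2*(12*√3))) + 80783*(-1/386581) = 137157372/((12*√6)) - 80783/386581 = 137157372*(√6/72) - 80783/386581 = 3809927*√6/2 - 80783/386581 = -80783/386581 + 3809927*√6/2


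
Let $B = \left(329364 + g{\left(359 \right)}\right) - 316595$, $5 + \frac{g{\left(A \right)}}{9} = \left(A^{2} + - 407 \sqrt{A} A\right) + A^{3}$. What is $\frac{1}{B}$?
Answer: $\frac{417587164}{173758231711569145} + \frac{1315017 \sqrt{359}}{173758231711569145} \approx 2.5467 \cdot 10^{-9}$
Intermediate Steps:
$g{\left(A \right)} = -45 - 3663 A^{\frac{3}{2}} + 9 A^{2} + 9 A^{3}$ ($g{\left(A \right)} = -45 + 9 \left(\left(A^{2} + - 407 \sqrt{A} A\right) + A^{3}\right) = -45 + 9 \left(\left(A^{2} - 407 A^{\frac{3}{2}}\right) + A^{3}\right) = -45 + 9 \left(A^{2} + A^{3} - 407 A^{\frac{3}{2}}\right) = -45 + \left(- 3663 A^{\frac{3}{2}} + 9 A^{2} + 9 A^{3}\right) = -45 - 3663 A^{\frac{3}{2}} + 9 A^{2} + 9 A^{3}$)
$B = 417587164 - 1315017 \sqrt{359}$ ($B = \left(329364 + \left(-45 - 3663 \cdot 359^{\frac{3}{2}} + 9 \cdot 359^{2} + 9 \cdot 359^{3}\right)\right) - 316595 = \left(329364 + \left(-45 - 3663 \cdot 359 \sqrt{359} + 9 \cdot 128881 + 9 \cdot 46268279\right)\right) - 316595 = \left(329364 + \left(-45 - 1315017 \sqrt{359} + 1159929 + 416414511\right)\right) - 316595 = \left(329364 + \left(417574395 - 1315017 \sqrt{359}\right)\right) - 316595 = \left(417903759 - 1315017 \sqrt{359}\right) - 316595 = 417587164 - 1315017 \sqrt{359} \approx 3.9267 \cdot 10^{8}$)
$\frac{1}{B} = \frac{1}{417587164 - 1315017 \sqrt{359}}$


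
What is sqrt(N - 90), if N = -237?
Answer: I*sqrt(327) ≈ 18.083*I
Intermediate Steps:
sqrt(N - 90) = sqrt(-237 - 90) = sqrt(-327) = I*sqrt(327)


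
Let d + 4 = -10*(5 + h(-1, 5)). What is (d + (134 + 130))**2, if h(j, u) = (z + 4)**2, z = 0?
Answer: 2500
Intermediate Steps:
h(j, u) = 16 (h(j, u) = (0 + 4)**2 = 4**2 = 16)
d = -214 (d = -4 - 10*(5 + 16) = -4 - 10*21 = -4 - 210 = -214)
(d + (134 + 130))**2 = (-214 + (134 + 130))**2 = (-214 + 264)**2 = 50**2 = 2500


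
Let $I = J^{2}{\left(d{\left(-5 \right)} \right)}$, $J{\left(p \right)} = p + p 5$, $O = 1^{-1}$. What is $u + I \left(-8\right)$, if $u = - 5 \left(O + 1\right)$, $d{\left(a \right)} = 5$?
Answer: $-7210$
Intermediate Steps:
$O = 1$
$J{\left(p \right)} = 6 p$ ($J{\left(p \right)} = p + 5 p = 6 p$)
$u = -10$ ($u = - 5 \left(1 + 1\right) = - 5 \cdot 2 = \left(-1\right) 10 = -10$)
$I = 900$ ($I = \left(6 \cdot 5\right)^{2} = 30^{2} = 900$)
$u + I \left(-8\right) = -10 + 900 \left(-8\right) = -10 - 7200 = -7210$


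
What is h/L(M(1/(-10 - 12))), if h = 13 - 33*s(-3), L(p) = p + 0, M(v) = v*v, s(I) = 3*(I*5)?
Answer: 725032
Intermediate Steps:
s(I) = 15*I (s(I) = 3*(5*I) = 15*I)
M(v) = v²
L(p) = p
h = 1498 (h = 13 - 495*(-3) = 13 - 33*(-45) = 13 + 1485 = 1498)
h/L(M(1/(-10 - 12))) = 1498/((1/(-10 - 12))²) = 1498/((1/(-22))²) = 1498/((-1/22)²) = 1498/(1/484) = 1498*484 = 725032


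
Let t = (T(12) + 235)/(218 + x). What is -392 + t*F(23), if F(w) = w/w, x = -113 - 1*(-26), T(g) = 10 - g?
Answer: -51119/131 ≈ -390.22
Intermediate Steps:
x = -87 (x = -113 + 26 = -87)
F(w) = 1
t = 233/131 (t = ((10 - 1*12) + 235)/(218 - 87) = ((10 - 12) + 235)/131 = (-2 + 235)*(1/131) = 233*(1/131) = 233/131 ≈ 1.7786)
-392 + t*F(23) = -392 + (233/131)*1 = -392 + 233/131 = -51119/131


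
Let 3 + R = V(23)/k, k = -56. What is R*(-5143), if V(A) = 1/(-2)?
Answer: 1722905/112 ≈ 15383.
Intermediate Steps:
V(A) = -1/2
R = -335/112 (R = -3 - 1/2/(-56) = -3 - 1/2*(-1/56) = -3 + 1/112 = -335/112 ≈ -2.9911)
R*(-5143) = -335/112*(-5143) = 1722905/112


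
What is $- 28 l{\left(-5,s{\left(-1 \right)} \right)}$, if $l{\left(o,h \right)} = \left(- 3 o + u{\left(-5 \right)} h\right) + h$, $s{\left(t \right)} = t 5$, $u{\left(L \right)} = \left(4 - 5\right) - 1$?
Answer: $-560$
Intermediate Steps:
$u{\left(L \right)} = -2$ ($u{\left(L \right)} = -1 - 1 = -2$)
$s{\left(t \right)} = 5 t$
$l{\left(o,h \right)} = - h - 3 o$ ($l{\left(o,h \right)} = \left(- 3 o - 2 h\right) + h = - h - 3 o$)
$- 28 l{\left(-5,s{\left(-1 \right)} \right)} = - 28 \left(- 5 \left(-1\right) - -15\right) = - 28 \left(\left(-1\right) \left(-5\right) + 15\right) = - 28 \left(5 + 15\right) = \left(-28\right) 20 = -560$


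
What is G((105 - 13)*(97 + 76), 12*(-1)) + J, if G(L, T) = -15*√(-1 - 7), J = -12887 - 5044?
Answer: -17931 - 30*I*√2 ≈ -17931.0 - 42.426*I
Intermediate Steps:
J = -17931
G(L, T) = -30*I*√2
G((105 - 13)*(97 + 76), 12*(-1)) + J = -30*I*√2 - 17931 = -17931 - 30*I*√2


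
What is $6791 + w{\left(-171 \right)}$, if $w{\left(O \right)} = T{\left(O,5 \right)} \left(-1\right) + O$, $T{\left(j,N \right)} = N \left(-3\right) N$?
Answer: $6695$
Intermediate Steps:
$T{\left(j,N \right)} = - 3 N^{2}$ ($T{\left(j,N \right)} = - 3 N N = - 3 N^{2}$)
$w{\left(O \right)} = 75 + O$ ($w{\left(O \right)} = - 3 \cdot 5^{2} \left(-1\right) + O = \left(-3\right) 25 \left(-1\right) + O = \left(-75\right) \left(-1\right) + O = 75 + O$)
$6791 + w{\left(-171 \right)} = 6791 + \left(75 - 171\right) = 6791 - 96 = 6695$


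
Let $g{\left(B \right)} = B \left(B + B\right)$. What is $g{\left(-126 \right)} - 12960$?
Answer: $18792$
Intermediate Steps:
$g{\left(B \right)} = 2 B^{2}$ ($g{\left(B \right)} = B 2 B = 2 B^{2}$)
$g{\left(-126 \right)} - 12960 = 2 \left(-126\right)^{2} - 12960 = 2 \cdot 15876 - 12960 = 31752 - 12960 = 18792$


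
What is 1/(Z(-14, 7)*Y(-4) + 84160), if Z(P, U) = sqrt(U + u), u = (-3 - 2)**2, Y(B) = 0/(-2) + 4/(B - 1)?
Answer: 32875/2766759992 + 5*sqrt(2)/11067039968 ≈ 1.1883e-5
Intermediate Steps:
Y(B) = 4/(-1 + B) (Y(B) = 0*(-1/2) + 4/(-1 + B) = 0 + 4/(-1 + B) = 4/(-1 + B))
u = 25 (u = (-5)**2 = 25)
Z(P, U) = sqrt(25 + U) (Z(P, U) = sqrt(U + 25) = sqrt(25 + U))
1/(Z(-14, 7)*Y(-4) + 84160) = 1/(sqrt(25 + 7)*(4/(-1 - 4)) + 84160) = 1/(sqrt(32)*(4/(-5)) + 84160) = 1/((4*sqrt(2))*(4*(-1/5)) + 84160) = 1/((4*sqrt(2))*(-4/5) + 84160) = 1/(-16*sqrt(2)/5 + 84160) = 1/(84160 - 16*sqrt(2)/5)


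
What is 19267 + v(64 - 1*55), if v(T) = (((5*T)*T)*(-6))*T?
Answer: -2603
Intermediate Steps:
v(T) = -30*T**3 (v(T) = ((5*T**2)*(-6))*T = (-30*T**2)*T = -30*T**3)
19267 + v(64 - 1*55) = 19267 - 30*(64 - 1*55)**3 = 19267 - 30*(64 - 55)**3 = 19267 - 30*9**3 = 19267 - 30*729 = 19267 - 21870 = -2603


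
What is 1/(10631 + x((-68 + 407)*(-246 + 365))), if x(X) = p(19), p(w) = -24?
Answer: 1/10607 ≈ 9.4277e-5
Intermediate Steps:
x(X) = -24
1/(10631 + x((-68 + 407)*(-246 + 365))) = 1/(10631 - 24) = 1/10607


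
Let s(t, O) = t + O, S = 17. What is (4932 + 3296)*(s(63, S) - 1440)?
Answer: -11190080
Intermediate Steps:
s(t, O) = O + t
(4932 + 3296)*(s(63, S) - 1440) = (4932 + 3296)*((17 + 63) - 1440) = 8228*(80 - 1440) = 8228*(-1360) = -11190080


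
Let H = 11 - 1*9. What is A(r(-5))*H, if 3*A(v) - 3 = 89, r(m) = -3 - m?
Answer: 184/3 ≈ 61.333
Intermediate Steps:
A(v) = 92/3 (A(v) = 1 + (⅓)*89 = 1 + 89/3 = 92/3)
H = 2 (H = 11 - 9 = 2)
A(r(-5))*H = (92/3)*2 = 184/3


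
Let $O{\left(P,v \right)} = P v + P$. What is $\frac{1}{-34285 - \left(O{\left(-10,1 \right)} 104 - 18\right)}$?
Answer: $- \frac{1}{32187} \approx -3.1068 \cdot 10^{-5}$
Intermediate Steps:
$O{\left(P,v \right)} = P + P v$
$\frac{1}{-34285 - \left(O{\left(-10,1 \right)} 104 - 18\right)} = \frac{1}{-34285 - \left(- 10 \left(1 + 1\right) 104 - 18\right)} = \frac{1}{-34285 - \left(\left(-10\right) 2 \cdot 104 - 18\right)} = \frac{1}{-34285 - \left(\left(-20\right) 104 - 18\right)} = \frac{1}{-34285 - \left(-2080 - 18\right)} = \frac{1}{-34285 - -2098} = \frac{1}{-34285 + 2098} = \frac{1}{-32187} = - \frac{1}{32187}$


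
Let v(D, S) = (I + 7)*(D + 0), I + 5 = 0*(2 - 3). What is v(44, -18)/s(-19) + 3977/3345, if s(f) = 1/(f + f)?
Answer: -11181703/3345 ≈ -3342.8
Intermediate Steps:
I = -5 (I = -5 + 0*(2 - 3) = -5 + 0*(-1) = -5 + 0 = -5)
v(D, S) = 2*D (v(D, S) = (-5 + 7)*(D + 0) = 2*D)
s(f) = 1/(2*f)
v(44, -18)/s(-19) + 3977/3345 = (2*44)/(((½)/(-19))) + 3977/3345 = 88/(((½)*(-1/19))) + 3977*(1/3345) = 88/(-1/38) + 3977/3345 = 88*(-38) + 3977/3345 = -3344 + 3977/3345 = -11181703/3345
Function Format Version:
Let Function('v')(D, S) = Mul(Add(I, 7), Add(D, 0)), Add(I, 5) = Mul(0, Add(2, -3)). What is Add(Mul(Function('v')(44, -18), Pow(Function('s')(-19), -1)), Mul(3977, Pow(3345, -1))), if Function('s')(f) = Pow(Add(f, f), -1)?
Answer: Rational(-11181703, 3345) ≈ -3342.8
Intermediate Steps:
I = -5 (I = Add(-5, Mul(0, Add(2, -3))) = Add(-5, Mul(0, -1)) = Add(-5, 0) = -5)
Function('v')(D, S) = Mul(2, D) (Function('v')(D, S) = Mul(Add(-5, 7), Add(D, 0)) = Mul(2, D))
Function('s')(f) = Mul(Rational(1, 2), Pow(f, -1)) (Function('s')(f) = Pow(Mul(2, f), -1) = Mul(Rational(1, 2), Pow(f, -1)))
Add(Mul(Function('v')(44, -18), Pow(Function('s')(-19), -1)), Mul(3977, Pow(3345, -1))) = Add(Mul(Mul(2, 44), Pow(Mul(Rational(1, 2), Pow(-19, -1)), -1)), Mul(3977, Pow(3345, -1))) = Add(Mul(88, Pow(Mul(Rational(1, 2), Rational(-1, 19)), -1)), Mul(3977, Rational(1, 3345))) = Add(Mul(88, Pow(Rational(-1, 38), -1)), Rational(3977, 3345)) = Add(Mul(88, -38), Rational(3977, 3345)) = Add(-3344, Rational(3977, 3345)) = Rational(-11181703, 3345)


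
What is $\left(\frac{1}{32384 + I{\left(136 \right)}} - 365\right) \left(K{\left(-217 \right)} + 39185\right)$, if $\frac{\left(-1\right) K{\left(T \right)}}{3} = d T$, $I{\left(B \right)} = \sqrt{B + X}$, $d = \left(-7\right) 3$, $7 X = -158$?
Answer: $- \frac{34182227313565574}{3670531699} - \frac{12757 \sqrt{5558}}{3670531699} \approx -9.3126 \cdot 10^{6}$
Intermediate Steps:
$X = - \frac{158}{7}$ ($X = \frac{1}{7} \left(-158\right) = - \frac{158}{7} \approx -22.571$)
$d = -21$
$I{\left(B \right)} = \sqrt{- \frac{158}{7} + B}$ ($I{\left(B \right)} = \sqrt{B - \frac{158}{7}} = \sqrt{- \frac{158}{7} + B}$)
$K{\left(T \right)} = 63 T$ ($K{\left(T \right)} = - 3 \left(- 21 T\right) = 63 T$)
$\left(\frac{1}{32384 + I{\left(136 \right)}} - 365\right) \left(K{\left(-217 \right)} + 39185\right) = \left(\frac{1}{32384 + \frac{\sqrt{-1106 + 49 \cdot 136}}{7}} - 365\right) \left(63 \left(-217\right) + 39185\right) = \left(\frac{1}{32384 + \frac{\sqrt{-1106 + 6664}}{7}} - 365\right) \left(-13671 + 39185\right) = \left(\frac{1}{32384 + \frac{\sqrt{5558}}{7}} - 365\right) 25514 = \left(-365 + \frac{1}{32384 + \frac{\sqrt{5558}}{7}}\right) 25514 = -9312610 + \frac{25514}{32384 + \frac{\sqrt{5558}}{7}}$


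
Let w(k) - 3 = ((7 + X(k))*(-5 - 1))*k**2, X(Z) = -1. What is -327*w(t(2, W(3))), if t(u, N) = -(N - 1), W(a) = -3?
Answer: 187371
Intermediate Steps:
t(u, N) = 1 - N (t(u, N) = -(-1 + N) = 1 - N)
w(k) = 3 - 36*k**2 (w(k) = 3 + ((7 - 1)*(-5 - 1))*k**2 = 3 + (6*(-6))*k**2 = 3 - 36*k**2)
-327*w(t(2, W(3))) = -327*(3 - 36*(1 - 1*(-3))**2) = -327*(3 - 36*(1 + 3)**2) = -327*(3 - 36*4**2) = -327*(3 - 36*16) = -327*(3 - 576) = -327*(-573) = 187371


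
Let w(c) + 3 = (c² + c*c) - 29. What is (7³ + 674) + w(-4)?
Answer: 1017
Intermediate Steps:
w(c) = -32 + 2*c² (w(c) = -3 + ((c² + c*c) - 29) = -3 + ((c² + c²) - 29) = -3 + (2*c² - 29) = -3 + (-29 + 2*c²) = -32 + 2*c²)
(7³ + 674) + w(-4) = (7³ + 674) + (-32 + 2*(-4)²) = (343 + 674) + (-32 + 2*16) = 1017 + (-32 + 32) = 1017 + 0 = 1017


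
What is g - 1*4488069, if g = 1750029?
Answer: -2738040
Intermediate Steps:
g - 1*4488069 = 1750029 - 1*4488069 = 1750029 - 4488069 = -2738040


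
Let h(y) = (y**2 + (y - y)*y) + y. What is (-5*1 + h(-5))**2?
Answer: 225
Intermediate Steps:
h(y) = y + y**2 (h(y) = (y**2 + 0*y) + y = (y**2 + 0) + y = y**2 + y = y + y**2)
(-5*1 + h(-5))**2 = (-5*1 - 5*(1 - 5))**2 = (-5 - 5*(-4))**2 = (-5 + 20)**2 = 15**2 = 225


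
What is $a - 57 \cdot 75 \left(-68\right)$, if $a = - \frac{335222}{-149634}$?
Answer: $\frac{21749469511}{74817} \approx 2.907 \cdot 10^{5}$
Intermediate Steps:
$a = \frac{167611}{74817}$ ($a = \left(-335222\right) \left(- \frac{1}{149634}\right) = \frac{167611}{74817} \approx 2.2403$)
$a - 57 \cdot 75 \left(-68\right) = \frac{167611}{74817} - 57 \cdot 75 \left(-68\right) = \frac{167611}{74817} - 4275 \left(-68\right) = \frac{167611}{74817} - -290700 = \frac{167611}{74817} + 290700 = \frac{21749469511}{74817}$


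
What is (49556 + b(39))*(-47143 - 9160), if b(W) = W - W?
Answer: -2790151468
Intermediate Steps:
b(W) = 0
(49556 + b(39))*(-47143 - 9160) = (49556 + 0)*(-47143 - 9160) = 49556*(-56303) = -2790151468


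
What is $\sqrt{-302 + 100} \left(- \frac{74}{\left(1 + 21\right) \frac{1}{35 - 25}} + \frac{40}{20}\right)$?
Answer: $- \frac{348 i \sqrt{202}}{11} \approx - 449.64 i$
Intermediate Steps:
$\sqrt{-302 + 100} \left(- \frac{74}{\left(1 + 21\right) \frac{1}{35 - 25}} + \frac{40}{20}\right) = \sqrt{-202} \left(- \frac{74}{22 \cdot \frac{1}{10}} + 40 \cdot \frac{1}{20}\right) = i \sqrt{202} \left(- \frac{74}{22 \cdot \frac{1}{10}} + 2\right) = i \sqrt{202} \left(- \frac{74}{\frac{11}{5}} + 2\right) = i \sqrt{202} \left(\left(-74\right) \frac{5}{11} + 2\right) = i \sqrt{202} \left(- \frac{370}{11} + 2\right) = i \sqrt{202} \left(- \frac{348}{11}\right) = - \frac{348 i \sqrt{202}}{11}$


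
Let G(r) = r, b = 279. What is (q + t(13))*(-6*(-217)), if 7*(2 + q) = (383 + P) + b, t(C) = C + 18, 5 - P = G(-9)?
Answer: 163494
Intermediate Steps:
P = 14 (P = 5 - 1*(-9) = 5 + 9 = 14)
t(C) = 18 + C
q = 662/7 (q = -2 + ((383 + 14) + 279)/7 = -2 + (397 + 279)/7 = -2 + (⅐)*676 = -2 + 676/7 = 662/7 ≈ 94.571)
(q + t(13))*(-6*(-217)) = (662/7 + (18 + 13))*(-6*(-217)) = (662/7 + 31)*1302 = (879/7)*1302 = 163494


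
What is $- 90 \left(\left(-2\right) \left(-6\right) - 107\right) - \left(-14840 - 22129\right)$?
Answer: $45519$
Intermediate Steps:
$- 90 \left(\left(-2\right) \left(-6\right) - 107\right) - \left(-14840 - 22129\right) = - 90 \left(12 - 107\right) - \left(-14840 - 22129\right) = \left(-90\right) \left(-95\right) - -36969 = 8550 + 36969 = 45519$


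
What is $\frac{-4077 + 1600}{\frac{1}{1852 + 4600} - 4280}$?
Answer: $\frac{15981604}{27614559} \approx 0.57874$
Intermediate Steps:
$\frac{-4077 + 1600}{\frac{1}{1852 + 4600} - 4280} = - \frac{2477}{\frac{1}{6452} - 4280} = - \frac{2477}{- \frac{27614559}{6452}} = \left(-2477\right) \left(- \frac{6452}{27614559}\right) = \frac{15981604}{27614559}$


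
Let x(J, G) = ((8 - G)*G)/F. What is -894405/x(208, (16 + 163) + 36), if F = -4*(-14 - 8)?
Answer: 5247176/2967 ≈ 1768.5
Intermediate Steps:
F = 88 (F = -4*(-22) = 88)
x(J, G) = G*(8 - G)/88 (x(J, G) = ((8 - G)*G)/88 = (G*(8 - G))*(1/88) = G*(8 - G)/88)
-894405/x(208, (16 + 163) + 36) = -894405*88/((8 - ((16 + 163) + 36))*((16 + 163) + 36)) = -894405*88/((8 - (179 + 36))*(179 + 36)) = -894405*88/(215*(8 - 1*215)) = -894405*88/(215*(8 - 215)) = -894405/((1/88)*215*(-207)) = -894405/(-44505/88) = -894405*(-88/44505) = 5247176/2967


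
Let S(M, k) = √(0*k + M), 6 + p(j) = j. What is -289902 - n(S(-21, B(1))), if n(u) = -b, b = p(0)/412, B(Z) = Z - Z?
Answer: -59719815/206 ≈ -2.8990e+5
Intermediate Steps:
B(Z) = 0
p(j) = -6 + j
b = -3/206 (b = (-6 + 0)/412 = -6*1/412 = -3/206 ≈ -0.014563)
S(M, k) = √M (S(M, k) = √(0 + M) = √M)
n(u) = 3/206 (n(u) = -1*(-3/206) = 3/206)
-289902 - n(S(-21, B(1))) = -289902 - 1*3/206 = -289902 - 3/206 = -59719815/206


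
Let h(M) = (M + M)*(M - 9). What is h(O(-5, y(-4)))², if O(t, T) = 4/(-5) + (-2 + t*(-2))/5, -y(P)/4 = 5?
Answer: 107584/625 ≈ 172.13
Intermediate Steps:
y(P) = -20 (y(P) = -4*5 = -20)
O(t, T) = -6/5 - 2*t/5 (O(t, T) = 4*(-⅕) + (-2 - 2*t)*(⅕) = -⅘ + (-⅖ - 2*t/5) = -6/5 - 2*t/5)
h(M) = 2*M*(-9 + M) (h(M) = (2*M)*(-9 + M) = 2*M*(-9 + M))
h(O(-5, y(-4)))² = (2*(-6/5 - ⅖*(-5))*(-9 + (-6/5 - ⅖*(-5))))² = (2*(-6/5 + 2)*(-9 + (-6/5 + 2)))² = (2*(⅘)*(-9 + ⅘))² = (2*(⅘)*(-41/5))² = (-328/25)² = 107584/625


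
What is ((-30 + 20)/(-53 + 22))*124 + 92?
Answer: 132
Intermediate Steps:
((-30 + 20)/(-53 + 22))*124 + 92 = -10/(-31)*124 + 92 = -10*(-1/31)*124 + 92 = (10/31)*124 + 92 = 40 + 92 = 132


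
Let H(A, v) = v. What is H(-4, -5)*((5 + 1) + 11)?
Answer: -85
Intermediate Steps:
H(-4, -5)*((5 + 1) + 11) = -5*((5 + 1) + 11) = -5*(6 + 11) = -5*17 = -85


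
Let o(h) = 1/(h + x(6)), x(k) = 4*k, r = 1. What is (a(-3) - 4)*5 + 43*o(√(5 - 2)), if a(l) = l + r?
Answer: -5386/191 - 43*√3/573 ≈ -28.329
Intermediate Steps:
a(l) = 1 + l (a(l) = l + 1 = 1 + l)
o(h) = 1/(24 + h) (o(h) = 1/(h + 4*6) = 1/(h + 24) = 1/(24 + h))
(a(-3) - 4)*5 + 43*o(√(5 - 2)) = ((1 - 3) - 4)*5 + 43/(24 + √(5 - 2)) = (-2 - 4)*5 + 43/(24 + √3) = -6*5 + 43/(24 + √3) = -30 + 43/(24 + √3)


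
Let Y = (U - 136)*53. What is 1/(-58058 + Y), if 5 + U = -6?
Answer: -1/65849 ≈ -1.5186e-5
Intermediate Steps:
U = -11 (U = -5 - 6 = -11)
Y = -7791 (Y = (-11 - 136)*53 = -147*53 = -7791)
1/(-58058 + Y) = 1/(-58058 - 7791) = 1/(-65849) = -1/65849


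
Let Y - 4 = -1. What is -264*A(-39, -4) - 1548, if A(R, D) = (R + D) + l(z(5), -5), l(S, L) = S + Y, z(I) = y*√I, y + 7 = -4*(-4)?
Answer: 9012 - 2376*√5 ≈ 3699.1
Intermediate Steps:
y = 9 (y = -7 - 4*(-4) = -7 + 16 = 9)
Y = 3 (Y = 4 - 1 = 3)
z(I) = 9*√I
l(S, L) = 3 + S (l(S, L) = S + 3 = 3 + S)
A(R, D) = 3 + D + R + 9*√5 (A(R, D) = (R + D) + (3 + 9*√5) = (D + R) + (3 + 9*√5) = 3 + D + R + 9*√5)
-264*A(-39, -4) - 1548 = -264*(3 - 4 - 39 + 9*√5) - 1548 = -264*(-40 + 9*√5) - 1548 = (10560 - 2376*√5) - 1548 = 9012 - 2376*√5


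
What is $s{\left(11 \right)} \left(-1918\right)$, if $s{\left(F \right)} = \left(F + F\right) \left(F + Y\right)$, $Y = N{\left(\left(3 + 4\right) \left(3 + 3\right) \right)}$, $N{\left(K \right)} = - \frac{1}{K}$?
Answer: $- \frac{1389454}{3} \approx -4.6315 \cdot 10^{5}$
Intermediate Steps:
$Y = - \frac{1}{42}$ ($Y = - \frac{1}{\left(3 + 4\right) \left(3 + 3\right)} = - \frac{1}{7 \cdot 6} = - \frac{1}{42} \approx -0.02381$)
$s{\left(F \right)} = 2 F \left(- \frac{1}{42} + F\right)$ ($s{\left(F \right)} = \left(F + F\right) \left(F - \frac{1}{42}\right) = 2 F \left(- \frac{1}{42} + F\right)$)
$s{\left(11 \right)} \left(-1918\right) = \frac{1}{21} \cdot 11 \left(-1 + 42 \cdot 11\right) \left(-1918\right) = \frac{1}{21} \cdot 11 \left(-1 + 462\right) \left(-1918\right) = \frac{1}{21} \cdot 11 \cdot 461 \left(-1918\right) = \frac{5071}{21} \left(-1918\right) = - \frac{1389454}{3}$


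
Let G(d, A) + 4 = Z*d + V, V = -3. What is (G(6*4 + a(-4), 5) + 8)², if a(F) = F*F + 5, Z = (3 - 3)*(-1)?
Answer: 1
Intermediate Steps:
Z = 0 (Z = 0*(-1) = 0)
a(F) = 5 + F² (a(F) = F² + 5 = 5 + F²)
G(d, A) = -7 (G(d, A) = -4 + (0*d - 3) = -4 + (0 - 3) = -4 - 3 = -7)
(G(6*4 + a(-4), 5) + 8)² = (-7 + 8)² = 1² = 1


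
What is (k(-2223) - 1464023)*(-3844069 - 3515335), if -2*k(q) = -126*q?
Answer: 11805013893088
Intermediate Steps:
k(q) = 63*q (k(q) = -(-63)*q = 63*q)
(k(-2223) - 1464023)*(-3844069 - 3515335) = (63*(-2223) - 1464023)*(-3844069 - 3515335) = (-140049 - 1464023)*(-7359404) = -1604072*(-7359404) = 11805013893088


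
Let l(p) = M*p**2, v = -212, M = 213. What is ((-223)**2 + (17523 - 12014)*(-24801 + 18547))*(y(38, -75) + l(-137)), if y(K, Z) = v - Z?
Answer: -137533723676620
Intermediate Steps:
l(p) = 213*p**2
y(K, Z) = -212 - Z
((-223)**2 + (17523 - 12014)*(-24801 + 18547))*(y(38, -75) + l(-137)) = ((-223)**2 + (17523 - 12014)*(-24801 + 18547))*((-212 - 1*(-75)) + 213*(-137)**2) = (49729 + 5509*(-6254))*((-212 + 75) + 213*18769) = (49729 - 34453286)*(-137 + 3997797) = -34403557*3997660 = -137533723676620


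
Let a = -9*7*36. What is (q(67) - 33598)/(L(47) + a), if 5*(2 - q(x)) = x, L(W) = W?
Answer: 168047/11105 ≈ 15.133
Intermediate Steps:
a = -2268 (a = -63*36 = -2268)
q(x) = 2 - x/5
(q(67) - 33598)/(L(47) + a) = ((2 - 1/5*67) - 33598)/(47 - 2268) = ((2 - 67/5) - 33598)/(-2221) = (-57/5 - 33598)*(-1/2221) = -168047/5*(-1/2221) = 168047/11105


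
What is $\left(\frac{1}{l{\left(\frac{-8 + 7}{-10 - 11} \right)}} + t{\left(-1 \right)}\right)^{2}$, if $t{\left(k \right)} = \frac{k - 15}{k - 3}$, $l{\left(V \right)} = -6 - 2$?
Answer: $\frac{961}{64} \approx 15.016$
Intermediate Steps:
$l{\left(V \right)} = -8$ ($l{\left(V \right)} = -6 - 2 = -8$)
$t{\left(k \right)} = \frac{-15 + k}{-3 + k}$
$\left(\frac{1}{l{\left(\frac{-8 + 7}{-10 - 11} \right)}} + t{\left(-1 \right)}\right)^{2} = \left(\frac{1}{-8} + \frac{-15 - 1}{-3 - 1}\right)^{2} = \left(- \frac{1}{8} + \frac{1}{-4} \left(-16\right)\right)^{2} = \left(- \frac{1}{8} - -4\right)^{2} = \left(- \frac{1}{8} + 4\right)^{2} = \left(\frac{31}{8}\right)^{2} = \frac{961}{64}$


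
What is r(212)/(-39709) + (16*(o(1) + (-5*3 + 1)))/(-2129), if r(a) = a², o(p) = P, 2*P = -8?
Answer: -84249584/84540461 ≈ -0.99656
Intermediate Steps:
P = -4 (P = (½)*(-8) = -4)
o(p) = -4
r(212)/(-39709) + (16*(o(1) + (-5*3 + 1)))/(-2129) = 212²/(-39709) + (16*(-4 + (-5*3 + 1)))/(-2129) = 44944*(-1/39709) + (16*(-4 + (-15 + 1)))*(-1/2129) = -44944/39709 + (16*(-4 - 14))*(-1/2129) = -44944/39709 + (16*(-18))*(-1/2129) = -44944/39709 - 288*(-1/2129) = -44944/39709 + 288/2129 = -84249584/84540461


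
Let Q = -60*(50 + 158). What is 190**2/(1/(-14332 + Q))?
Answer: -967913200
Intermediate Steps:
Q = -12480 (Q = -60*208 = -12480)
190**2/(1/(-14332 + Q)) = 190**2/(1/(-14332 - 12480)) = 36100/(1/(-26812)) = 36100/(-1/26812) = 36100*(-26812) = -967913200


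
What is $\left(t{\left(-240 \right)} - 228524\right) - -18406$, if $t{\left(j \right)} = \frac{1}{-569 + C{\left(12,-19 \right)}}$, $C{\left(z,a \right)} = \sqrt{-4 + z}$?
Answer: $- \frac{68026333423}{323753} - \frac{2 \sqrt{2}}{323753} \approx -2.1012 \cdot 10^{5}$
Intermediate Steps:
$t{\left(j \right)} = \frac{1}{-569 + 2 \sqrt{2}}$ ($t{\left(j \right)} = \frac{1}{-569 + \sqrt{-4 + 12}} = \frac{1}{-569 + \sqrt{8}} = \frac{1}{-569 + 2 \sqrt{2}}$)
$\left(t{\left(-240 \right)} - 228524\right) - -18406 = \left(\left(- \frac{569}{323753} - \frac{2 \sqrt{2}}{323753}\right) - 228524\right) - -18406 = \left(- \frac{73985331141}{323753} - \frac{2 \sqrt{2}}{323753}\right) + \left(-41 + 18447\right) = \left(- \frac{73985331141}{323753} - \frac{2 \sqrt{2}}{323753}\right) + 18406 = - \frac{68026333423}{323753} - \frac{2 \sqrt{2}}{323753}$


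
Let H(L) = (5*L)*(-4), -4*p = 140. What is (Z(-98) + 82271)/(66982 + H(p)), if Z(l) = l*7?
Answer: 81585/67682 ≈ 1.2054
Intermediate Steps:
p = -35 (p = -¼*140 = -35)
Z(l) = 7*l
H(L) = -20*L
(Z(-98) + 82271)/(66982 + H(p)) = (7*(-98) + 82271)/(66982 - 20*(-35)) = (-686 + 82271)/(66982 + 700) = 81585/67682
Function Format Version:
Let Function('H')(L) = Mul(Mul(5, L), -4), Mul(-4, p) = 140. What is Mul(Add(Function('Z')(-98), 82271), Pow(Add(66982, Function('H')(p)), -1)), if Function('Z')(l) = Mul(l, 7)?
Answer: Rational(81585, 67682) ≈ 1.2054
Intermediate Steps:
p = -35 (p = Mul(Rational(-1, 4), 140) = -35)
Function('Z')(l) = Mul(7, l)
Function('H')(L) = Mul(-20, L)
Mul(Add(Function('Z')(-98), 82271), Pow(Add(66982, Function('H')(p)), -1)) = Mul(Add(Mul(7, -98), 82271), Pow(Add(66982, Mul(-20, -35)), -1)) = Mul(Add(-686, 82271), Pow(Add(66982, 700), -1)) = Mul(81585, Pow(67682, -1)) = Mul(81585, Rational(1, 67682)) = Rational(81585, 67682)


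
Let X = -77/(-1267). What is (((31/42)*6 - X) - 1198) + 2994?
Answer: 2281066/1267 ≈ 1800.4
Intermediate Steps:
X = 11/181 (X = -77*(-1/1267) = 11/181 ≈ 0.060773)
(((31/42)*6 - X) - 1198) + 2994 = (((31/42)*6 - 1*11/181) - 1198) + 2994 = (((31*(1/42))*6 - 11/181) - 1198) + 2994 = (((31/42)*6 - 11/181) - 1198) + 2994 = ((31/7 - 11/181) - 1198) + 2994 = (5534/1267 - 1198) + 2994 = -1512332/1267 + 2994 = 2281066/1267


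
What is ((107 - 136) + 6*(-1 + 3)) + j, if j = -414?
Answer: -431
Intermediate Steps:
((107 - 136) + 6*(-1 + 3)) + j = ((107 - 136) + 6*(-1 + 3)) - 414 = (-29 + 6*2) - 414 = (-29 + 12) - 414 = -17 - 414 = -431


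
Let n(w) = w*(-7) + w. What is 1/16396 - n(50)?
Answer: 4918801/16396 ≈ 300.00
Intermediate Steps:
n(w) = -6*w (n(w) = -7*w + w = -6*w)
1/16396 - n(50) = 1/16396 - (-6)*50 = 1/16396 - 1*(-300) = 1/16396 + 300 = 4918801/16396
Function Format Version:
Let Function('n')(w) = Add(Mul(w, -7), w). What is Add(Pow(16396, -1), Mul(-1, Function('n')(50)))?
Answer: Rational(4918801, 16396) ≈ 300.00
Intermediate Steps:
Function('n')(w) = Mul(-6, w) (Function('n')(w) = Add(Mul(-7, w), w) = Mul(-6, w))
Add(Pow(16396, -1), Mul(-1, Function('n')(50))) = Add(Pow(16396, -1), Mul(-1, Mul(-6, 50))) = Add(Rational(1, 16396), Mul(-1, -300)) = Add(Rational(1, 16396), 300) = Rational(4918801, 16396)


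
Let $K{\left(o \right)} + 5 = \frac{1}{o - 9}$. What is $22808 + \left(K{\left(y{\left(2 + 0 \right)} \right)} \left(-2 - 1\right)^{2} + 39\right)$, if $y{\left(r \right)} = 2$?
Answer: $\frac{159605}{7} \approx 22801.0$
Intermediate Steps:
$K{\left(o \right)} = -5 + \frac{1}{-9 + o}$ ($K{\left(o \right)} = -5 + \frac{1}{o - 9} = -5 + \frac{1}{-9 + o}$)
$22808 + \left(K{\left(y{\left(2 + 0 \right)} \right)} \left(-2 - 1\right)^{2} + 39\right) = 22808 + \left(\frac{46 - 10}{-9 + 2} \left(-2 - 1\right)^{2} + 39\right) = 22808 + \left(\frac{46 - 10}{-7} \left(-3\right)^{2} + 39\right) = 22808 + \left(\left(- \frac{1}{7}\right) 36 \cdot 9 + 39\right) = 22808 + \left(\left(- \frac{36}{7}\right) 9 + 39\right) = 22808 + \left(- \frac{324}{7} + 39\right) = 22808 - \frac{51}{7} = \frac{159605}{7}$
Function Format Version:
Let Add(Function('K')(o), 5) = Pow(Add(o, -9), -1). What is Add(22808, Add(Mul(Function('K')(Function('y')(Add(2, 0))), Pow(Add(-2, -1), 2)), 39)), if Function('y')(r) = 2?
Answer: Rational(159605, 7) ≈ 22801.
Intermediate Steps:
Function('K')(o) = Add(-5, Pow(Add(-9, o), -1)) (Function('K')(o) = Add(-5, Pow(Add(o, -9), -1)) = Add(-5, Pow(Add(-9, o), -1)))
Add(22808, Add(Mul(Function('K')(Function('y')(Add(2, 0))), Pow(Add(-2, -1), 2)), 39)) = Add(22808, Add(Mul(Mul(Pow(Add(-9, 2), -1), Add(46, Mul(-5, 2))), Pow(Add(-2, -1), 2)), 39)) = Add(22808, Add(Mul(Mul(Pow(-7, -1), Add(46, -10)), Pow(-3, 2)), 39)) = Add(22808, Add(Mul(Mul(Rational(-1, 7), 36), 9), 39)) = Add(22808, Add(Mul(Rational(-36, 7), 9), 39)) = Add(22808, Add(Rational(-324, 7), 39)) = Add(22808, Rational(-51, 7)) = Rational(159605, 7)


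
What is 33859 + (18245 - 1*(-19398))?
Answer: 71502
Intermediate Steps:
33859 + (18245 - 1*(-19398)) = 33859 + (18245 + 19398) = 33859 + 37643 = 71502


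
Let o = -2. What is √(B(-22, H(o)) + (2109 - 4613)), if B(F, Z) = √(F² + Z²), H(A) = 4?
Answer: √(-2504 + 10*√5) ≈ 49.816*I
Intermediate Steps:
√(B(-22, H(o)) + (2109 - 4613)) = √(√((-22)² + 4²) + (2109 - 4613)) = √(√(484 + 16) - 2504) = √(√500 - 2504) = √(10*√5 - 2504) = √(-2504 + 10*√5)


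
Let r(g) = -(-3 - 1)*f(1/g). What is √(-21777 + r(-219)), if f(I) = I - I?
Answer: I*√21777 ≈ 147.57*I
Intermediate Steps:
f(I) = 0
r(g) = 0 (r(g) = -(-3 - 1)*0 = -(-4)*0 = -1*0 = 0)
√(-21777 + r(-219)) = √(-21777 + 0) = √(-21777) = I*√21777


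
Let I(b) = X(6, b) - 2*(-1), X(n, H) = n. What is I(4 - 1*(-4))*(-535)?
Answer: -4280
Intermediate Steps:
I(b) = 8 (I(b) = 6 - 2*(-1) = 6 + 2 = 8)
I(4 - 1*(-4))*(-535) = 8*(-535) = -4280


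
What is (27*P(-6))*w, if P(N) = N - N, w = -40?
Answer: 0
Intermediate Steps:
P(N) = 0
(27*P(-6))*w = (27*0)*(-40) = 0*(-40) = 0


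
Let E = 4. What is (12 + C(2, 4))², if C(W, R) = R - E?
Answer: 144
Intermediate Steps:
C(W, R) = -4 + R (C(W, R) = R - 1*4 = R - 4 = -4 + R)
(12 + C(2, 4))² = (12 + (-4 + 4))² = (12 + 0)² = 12² = 144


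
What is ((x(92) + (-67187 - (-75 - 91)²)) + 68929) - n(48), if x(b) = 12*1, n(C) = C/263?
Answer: -6785974/263 ≈ -25802.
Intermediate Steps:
n(C) = C/263 (n(C) = C*(1/263) = C/263)
x(b) = 12
((x(92) + (-67187 - (-75 - 91)²)) + 68929) - n(48) = ((12 + (-67187 - (-75 - 91)²)) + 68929) - 48/263 = ((12 + (-67187 - 1*(-166)²)) + 68929) - 1*48/263 = ((12 + (-67187 - 1*27556)) + 68929) - 48/263 = ((12 + (-67187 - 27556)) + 68929) - 48/263 = ((12 - 94743) + 68929) - 48/263 = (-94731 + 68929) - 48/263 = -25802 - 48/263 = -6785974/263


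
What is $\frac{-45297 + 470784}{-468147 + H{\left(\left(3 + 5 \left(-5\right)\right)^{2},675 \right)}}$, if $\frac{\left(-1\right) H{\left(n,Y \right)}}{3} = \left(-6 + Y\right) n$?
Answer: $- \frac{141829}{479845} \approx -0.29557$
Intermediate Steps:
$H{\left(n,Y \right)} = - 3 n \left(-6 + Y\right)$ ($H{\left(n,Y \right)} = - 3 \left(-6 + Y\right) n = - 3 n \left(-6 + Y\right)$)
$\frac{-45297 + 470784}{-468147 + H{\left(\left(3 + 5 \left(-5\right)\right)^{2},675 \right)}} = \frac{-45297 + 470784}{-468147 + 3 \left(3 + 5 \left(-5\right)\right)^{2} \left(6 - 675\right)} = \frac{425487}{-468147 + 3 \left(3 - 25\right)^{2} \left(6 - 675\right)} = \frac{425487}{-468147 + 3 \left(-22\right)^{2} \left(-669\right)} = \frac{425487}{-468147 + 3 \cdot 484 \left(-669\right)} = \frac{425487}{-468147 - 971388} = \frac{425487}{-1439535} = 425487 \left(- \frac{1}{1439535}\right) = - \frac{141829}{479845}$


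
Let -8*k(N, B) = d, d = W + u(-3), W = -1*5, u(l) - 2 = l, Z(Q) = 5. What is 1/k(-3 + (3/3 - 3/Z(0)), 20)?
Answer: 4/3 ≈ 1.3333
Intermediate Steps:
u(l) = 2 + l
W = -5
d = -6 (d = -5 + (2 - 3) = -5 - 1 = -6)
k(N, B) = ¾ (k(N, B) = -⅛*(-6) = ¾)
1/k(-3 + (3/3 - 3/Z(0)), 20) = 1/(¾) = 4/3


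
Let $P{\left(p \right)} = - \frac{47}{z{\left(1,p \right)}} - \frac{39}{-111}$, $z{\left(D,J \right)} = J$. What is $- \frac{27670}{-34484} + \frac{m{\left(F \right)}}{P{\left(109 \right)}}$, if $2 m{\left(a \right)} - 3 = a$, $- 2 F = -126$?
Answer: $- \frac{572566417}{1387981} \approx -412.52$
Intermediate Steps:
$F = 63$ ($F = \left(- \frac{1}{2}\right) \left(-126\right) = 63$)
$m{\left(a \right)} = \frac{3}{2} + \frac{a}{2}$
$P{\left(p \right)} = \frac{13}{37} - \frac{47}{p}$ ($P{\left(p \right)} = - \frac{47}{p} - \frac{39}{-111} = - \frac{47}{p} - - \frac{13}{37} = - \frac{47}{p} + \frac{13}{37} = \frac{13}{37} - \frac{47}{p}$)
$- \frac{27670}{-34484} + \frac{m{\left(F \right)}}{P{\left(109 \right)}} = - \frac{27670}{-34484} + \frac{\frac{3}{2} + \frac{1}{2} \cdot 63}{\frac{13}{37} - \frac{47}{109}} = \left(-27670\right) \left(- \frac{1}{34484}\right) + \frac{\frac{3}{2} + \frac{63}{2}}{\frac{13}{37} - \frac{47}{109}} = \frac{13835}{17242} + \frac{33}{\frac{13}{37} - \frac{47}{109}} = \frac{13835}{17242} + \frac{33}{- \frac{322}{4033}} = \frac{13835}{17242} + 33 \left(- \frac{4033}{322}\right) = \frac{13835}{17242} - \frac{133089}{322} = - \frac{572566417}{1387981}$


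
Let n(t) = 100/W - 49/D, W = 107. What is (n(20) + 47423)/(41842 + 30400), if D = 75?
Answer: 190285916/289871025 ≈ 0.65645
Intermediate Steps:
n(t) = 2257/8025 (n(t) = 100/107 - 49/75 = 2257/8025)
(n(20) + 47423)/(41842 + 30400) = (2257/8025 + 47423)/(41842 + 30400) = (380571832/8025)/72242 = (380571832/8025)*(1/72242) = 190285916/289871025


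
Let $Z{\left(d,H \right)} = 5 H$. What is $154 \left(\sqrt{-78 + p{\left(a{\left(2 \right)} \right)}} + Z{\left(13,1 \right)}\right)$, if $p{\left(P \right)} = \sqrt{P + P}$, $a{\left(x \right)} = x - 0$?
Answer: $770 + 308 i \sqrt{19} \approx 770.0 + 1342.5 i$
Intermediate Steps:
$a{\left(x \right)} = x$ ($a{\left(x \right)} = x + 0 = x$)
$p{\left(P \right)} = \sqrt{2} \sqrt{P}$ ($p{\left(P \right)} = \sqrt{2 P} = \sqrt{2} \sqrt{P}$)
$154 \left(\sqrt{-78 + p{\left(a{\left(2 \right)} \right)}} + Z{\left(13,1 \right)}\right) = 154 \left(\sqrt{-78 + \sqrt{2} \sqrt{2}} + 5 \cdot 1\right) = 154 \left(\sqrt{-78 + 2} + 5\right) = 154 \left(\sqrt{-76} + 5\right) = 154 \left(2 i \sqrt{19} + 5\right) = 154 \left(5 + 2 i \sqrt{19}\right) = 770 + 308 i \sqrt{19}$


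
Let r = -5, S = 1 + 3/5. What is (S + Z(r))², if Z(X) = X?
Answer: 289/25 ≈ 11.560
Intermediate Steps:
S = 8/5 (S = 1 + (⅕)*3 = 1 + ⅗ = 8/5 ≈ 1.6000)
(S + Z(r))² = (8/5 - 5)² = (-17/5)² = 289/25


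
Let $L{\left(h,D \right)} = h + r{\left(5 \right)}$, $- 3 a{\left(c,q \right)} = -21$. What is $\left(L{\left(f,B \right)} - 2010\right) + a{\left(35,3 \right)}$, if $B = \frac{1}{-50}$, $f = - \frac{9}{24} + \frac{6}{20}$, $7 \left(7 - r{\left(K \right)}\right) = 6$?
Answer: $- \frac{559141}{280} \approx -1996.9$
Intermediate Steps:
$r{\left(K \right)} = \frac{43}{7}$ ($r{\left(K \right)} = 7 - \frac{6}{7} = \frac{43}{7}$)
$a{\left(c,q \right)} = 7$ ($a{\left(c,q \right)} = \left(- \frac{1}{3}\right) \left(-21\right) = 7$)
$f = - \frac{3}{40}$ ($f = \left(-9\right) \frac{1}{24} + 6 \cdot \frac{1}{20} = - \frac{3}{8} + \frac{3}{10} = - \frac{3}{40} \approx -0.075$)
$B = - \frac{1}{50} \approx -0.02$
$L{\left(h,D \right)} = \frac{43}{7} + h$ ($L{\left(h,D \right)} = h + \frac{43}{7} = \frac{43}{7} + h$)
$\left(L{\left(f,B \right)} - 2010\right) + a{\left(35,3 \right)} = \left(\left(\frac{43}{7} - \frac{3}{40}\right) - 2010\right) + 7 = \left(\frac{1699}{280} - 2010\right) + 7 = - \frac{561101}{280} + 7 = - \frac{559141}{280}$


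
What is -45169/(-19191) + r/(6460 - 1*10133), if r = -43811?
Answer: 1006682638/70488543 ≈ 14.282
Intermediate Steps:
-45169/(-19191) + r/(6460 - 1*10133) = -45169/(-19191) - 43811/(6460 - 1*10133) = -45169*(-1/19191) - 43811/(6460 - 10133) = 45169/19191 - 43811/(-3673) = 45169/19191 - 43811*(-1/3673) = 45169/19191 + 43811/3673 = 1006682638/70488543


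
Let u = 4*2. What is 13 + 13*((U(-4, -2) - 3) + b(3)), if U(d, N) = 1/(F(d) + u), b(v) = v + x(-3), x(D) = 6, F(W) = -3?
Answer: 468/5 ≈ 93.600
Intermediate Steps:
u = 8
b(v) = 6 + v (b(v) = v + 6 = 6 + v)
U(d, N) = ⅕ (U(d, N) = 1/(-3 + 8) = 1/5 = ⅕)
13 + 13*((U(-4, -2) - 3) + b(3)) = 13 + 13*((⅕ - 3) + (6 + 3)) = 13 + 13*(-14/5 + 9) = 13 + 13*(31/5) = 13 + 403/5 = 468/5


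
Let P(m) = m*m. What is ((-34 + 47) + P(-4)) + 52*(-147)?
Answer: -7615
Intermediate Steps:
P(m) = m²
((-34 + 47) + P(-4)) + 52*(-147) = ((-34 + 47) + (-4)²) + 52*(-147) = (13 + 16) - 7644 = 29 - 7644 = -7615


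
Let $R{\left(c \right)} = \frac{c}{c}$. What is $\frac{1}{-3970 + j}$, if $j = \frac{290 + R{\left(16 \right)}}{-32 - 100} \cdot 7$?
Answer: $- \frac{44}{175359} \approx -0.00025091$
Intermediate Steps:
$R{\left(c \right)} = 1$
$j = - \frac{679}{44}$ ($j = \frac{290 + 1}{-32 - 100} \cdot 7 = \frac{291}{-132} \cdot 7 = 291 \left(- \frac{1}{132}\right) 7 = \left(- \frac{97}{44}\right) 7 = - \frac{679}{44} \approx -15.432$)
$\frac{1}{-3970 + j} = \frac{1}{-3970 - \frac{679}{44}} = \frac{1}{- \frac{175359}{44}} = - \frac{44}{175359}$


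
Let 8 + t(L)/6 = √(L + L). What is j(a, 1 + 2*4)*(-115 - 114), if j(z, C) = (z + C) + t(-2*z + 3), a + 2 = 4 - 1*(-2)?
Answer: 8015 - 1374*I*√10 ≈ 8015.0 - 4345.0*I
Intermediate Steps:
a = 4 (a = -2 + (4 - 1*(-2)) = -2 + (4 + 2) = -2 + 6 = 4)
t(L) = -48 + 6*√2*√L (t(L) = -48 + 6*√(L + L) = -48 + 6*√(2*L) = -48 + 6*(√2*√L) = -48 + 6*√2*√L)
j(z, C) = -48 + C + z + 6*√2*√(3 - 2*z) (j(z, C) = (z + C) + (-48 + 6*√2*√(-2*z + 3)) = (C + z) + (-48 + 6*√2*√(3 - 2*z)) = -48 + C + z + 6*√2*√(3 - 2*z))
j(a, 1 + 2*4)*(-115 - 114) = (-48 + (1 + 2*4) + 4 + 6*√(6 - 4*4))*(-115 - 114) = (-48 + (1 + 8) + 4 + 6*√(6 - 16))*(-229) = (-48 + 9 + 4 + 6*√(-10))*(-229) = (-48 + 9 + 4 + 6*(I*√10))*(-229) = (-48 + 9 + 4 + 6*I*√10)*(-229) = (-35 + 6*I*√10)*(-229) = 8015 - 1374*I*√10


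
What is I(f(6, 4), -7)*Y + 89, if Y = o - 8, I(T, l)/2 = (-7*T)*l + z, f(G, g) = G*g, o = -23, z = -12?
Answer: -72079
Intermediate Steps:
I(T, l) = -24 - 14*T*l (I(T, l) = 2*((-7*T)*l - 12) = 2*(-7*T*l - 12) = 2*(-12 - 7*T*l) = -24 - 14*T*l)
Y = -31 (Y = -23 - 8 = -31)
I(f(6, 4), -7)*Y + 89 = (-24 - 14*6*4*(-7))*(-31) + 89 = (-24 - 14*24*(-7))*(-31) + 89 = (-24 + 2352)*(-31) + 89 = 2328*(-31) + 89 = -72168 + 89 = -72079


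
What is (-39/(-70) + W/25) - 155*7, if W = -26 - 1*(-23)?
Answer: -379597/350 ≈ -1084.6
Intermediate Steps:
W = -3 (W = -26 + 23 = -3)
(-39/(-70) + W/25) - 155*7 = (-39/(-70) - 3/25) - 155*7 = (-39*(-1/70) - 3*1/25) - 1085 = (39/70 - 3/25) - 1085 = 153/350 - 1085 = -379597/350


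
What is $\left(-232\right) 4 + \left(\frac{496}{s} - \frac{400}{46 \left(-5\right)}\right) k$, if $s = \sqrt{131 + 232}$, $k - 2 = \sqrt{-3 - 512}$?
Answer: $-928 + \frac{8 \left(2 + i \sqrt{515}\right) \left(165 + 1426 \sqrt{3}\right)}{759} \approx -872.46 + 630.26 i$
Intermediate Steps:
$k = 2 + i \sqrt{515}$ ($k = 2 + \sqrt{-3 - 512} = 2 + \sqrt{-515} = 2 + i \sqrt{515} \approx 2.0 + 22.694 i$)
$s = 11 \sqrt{3}$ ($s = \sqrt{363} = 11 \sqrt{3} \approx 19.053$)
$\left(-232\right) 4 + \left(\frac{496}{s} - \frac{400}{46 \left(-5\right)}\right) k = \left(-232\right) 4 + \left(\frac{496}{11 \sqrt{3}} - \frac{400}{46 \left(-5\right)}\right) \left(2 + i \sqrt{515}\right) = -928 + \left(496 \frac{\sqrt{3}}{33} - \frac{400}{-230}\right) \left(2 + i \sqrt{515}\right) = -928 + \left(\frac{496 \sqrt{3}}{33} - - \frac{40}{23}\right) \left(2 + i \sqrt{515}\right) = -928 + \left(\frac{496 \sqrt{3}}{33} + \frac{40}{23}\right) \left(2 + i \sqrt{515}\right) = -928 + \left(\frac{40}{23} + \frac{496 \sqrt{3}}{33}\right) \left(2 + i \sqrt{515}\right) = -928 + \left(2 + i \sqrt{515}\right) \left(\frac{40}{23} + \frac{496 \sqrt{3}}{33}\right)$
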